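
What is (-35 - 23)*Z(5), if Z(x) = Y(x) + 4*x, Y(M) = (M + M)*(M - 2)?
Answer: -2900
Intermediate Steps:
Y(M) = 2*M*(-2 + M) (Y(M) = (2*M)*(-2 + M) = 2*M*(-2 + M))
Z(x) = 4*x + 2*x*(-2 + x) (Z(x) = 2*x*(-2 + x) + 4*x = 4*x + 2*x*(-2 + x))
(-35 - 23)*Z(5) = (-35 - 23)*(2*5**2) = -116*25 = -58*50 = -2900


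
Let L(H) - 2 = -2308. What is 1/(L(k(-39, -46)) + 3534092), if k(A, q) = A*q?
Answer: 1/3531786 ≈ 2.8314e-7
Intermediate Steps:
L(H) = -2306 (L(H) = 2 - 2308 = -2306)
1/(L(k(-39, -46)) + 3534092) = 1/(-2306 + 3534092) = 1/3531786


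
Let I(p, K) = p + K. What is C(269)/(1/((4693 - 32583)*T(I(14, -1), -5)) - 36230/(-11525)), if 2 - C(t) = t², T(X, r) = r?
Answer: -4651703235550/202091401 ≈ -23018.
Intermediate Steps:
I(p, K) = K + p
C(t) = 2 - t²
C(269)/(1/((4693 - 32583)*T(I(14, -1), -5)) - 36230/(-11525)) = (2 - 1*269²)/(1/((4693 - 32583)*(-5)) - 36230/(-11525)) = (2 - 1*72361)/(-⅕/(-27890) - 36230*(-1/11525)) = (2 - 72361)/(-1/27890*(-⅕) + 7246/2305) = -72359/(1/139450 + 7246/2305) = -72359/202091401/64286450 = -72359*64286450/202091401 = -4651703235550/202091401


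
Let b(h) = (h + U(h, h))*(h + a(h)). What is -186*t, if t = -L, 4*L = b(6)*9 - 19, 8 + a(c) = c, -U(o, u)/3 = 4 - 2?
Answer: -1767/2 ≈ -883.50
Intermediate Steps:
U(o, u) = -6 (U(o, u) = -3*(4 - 2) = -3*2 = -6)
a(c) = -8 + c
b(h) = (-8 + 2*h)*(-6 + h) (b(h) = (h - 6)*(h + (-8 + h)) = (-6 + h)*(-8 + 2*h) = (-8 + 2*h)*(-6 + h))
L = -19/4 (L = ((48 - 20*6 + 2*6²)*9 - 19)/4 = ((48 - 120 + 2*36)*9 - 19)/4 = ((48 - 120 + 72)*9 - 19)/4 = (0*9 - 19)/4 = (0 - 19)/4 = (¼)*(-19) = -19/4 ≈ -4.7500)
t = 19/4 (t = -1*(-19/4) = 19/4 ≈ 4.7500)
-186*t = -186*19/4 = -1767/2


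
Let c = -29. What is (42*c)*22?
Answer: -26796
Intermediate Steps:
(42*c)*22 = (42*(-29))*22 = -1218*22 = -26796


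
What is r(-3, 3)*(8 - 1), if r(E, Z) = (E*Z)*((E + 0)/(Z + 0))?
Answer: 63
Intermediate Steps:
r(E, Z) = E**2 (r(E, Z) = (E*Z)*(E/Z) = E**2)
r(-3, 3)*(8 - 1) = (-3)**2*(8 - 1) = 9*7 = 63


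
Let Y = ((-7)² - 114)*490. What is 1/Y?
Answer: -1/31850 ≈ -3.1397e-5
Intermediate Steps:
Y = -31850 (Y = (49 - 114)*490 = -65*490 = -31850)
1/Y = 1/(-31850) = -1/31850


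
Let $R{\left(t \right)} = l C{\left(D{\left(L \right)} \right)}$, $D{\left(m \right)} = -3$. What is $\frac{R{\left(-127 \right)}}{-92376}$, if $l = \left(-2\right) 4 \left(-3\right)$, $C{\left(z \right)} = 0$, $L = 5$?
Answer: $0$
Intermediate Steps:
$l = 24$ ($l = \left(-8\right) \left(-3\right) = 24$)
$R{\left(t \right)} = 0$ ($R{\left(t \right)} = 24 \cdot 0 = 0$)
$\frac{R{\left(-127 \right)}}{-92376} = \frac{0}{-92376} = 0 \left(- \frac{1}{92376}\right) = 0$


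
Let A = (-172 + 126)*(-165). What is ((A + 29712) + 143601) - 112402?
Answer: 68501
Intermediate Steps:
A = 7590 (A = -46*(-165) = 7590)
((A + 29712) + 143601) - 112402 = ((7590 + 29712) + 143601) - 112402 = (37302 + 143601) - 112402 = 180903 - 112402 = 68501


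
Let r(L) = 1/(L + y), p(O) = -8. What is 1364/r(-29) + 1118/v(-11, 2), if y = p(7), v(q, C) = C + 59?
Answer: -3077430/61 ≈ -50450.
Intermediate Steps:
v(q, C) = 59 + C
y = -8
r(L) = 1/(-8 + L) (r(L) = 1/(L - 8) = 1/(-8 + L))
1364/r(-29) + 1118/v(-11, 2) = 1364/(1/(-8 - 29)) + 1118/(59 + 2) = 1364/(1/(-37)) + 1118/61 = 1364/(-1/37) + 1118*(1/61) = 1364*(-37) + 1118/61 = -50468 + 1118/61 = -3077430/61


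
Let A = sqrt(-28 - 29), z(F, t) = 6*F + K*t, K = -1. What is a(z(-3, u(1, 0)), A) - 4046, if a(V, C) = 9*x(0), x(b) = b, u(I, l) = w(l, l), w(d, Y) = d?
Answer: -4046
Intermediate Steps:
u(I, l) = l
z(F, t) = -t + 6*F (z(F, t) = 6*F - t = -t + 6*F)
A = I*sqrt(57) (A = sqrt(-57) = I*sqrt(57) ≈ 7.5498*I)
a(V, C) = 0 (a(V, C) = 9*0 = 0)
a(z(-3, u(1, 0)), A) - 4046 = 0 - 4046 = -4046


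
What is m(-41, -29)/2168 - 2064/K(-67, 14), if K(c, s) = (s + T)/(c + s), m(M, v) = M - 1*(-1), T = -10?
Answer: 7411303/271 ≈ 27348.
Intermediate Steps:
m(M, v) = 1 + M (m(M, v) = M + 1 = 1 + M)
K(c, s) = (-10 + s)/(c + s) (K(c, s) = (s - 10)/(c + s) = (-10 + s)/(c + s))
m(-41, -29)/2168 - 2064/K(-67, 14) = (1 - 41)/2168 - 2064*(-67 + 14)/(-10 + 14) = -40*1/2168 - 2064/(4/(-53)) = -5/271 - 2064/((-1/53*4)) = -5/271 - 2064/(-4/53) = -5/271 - 2064*(-53/4) = -5/271 + 27348 = 7411303/271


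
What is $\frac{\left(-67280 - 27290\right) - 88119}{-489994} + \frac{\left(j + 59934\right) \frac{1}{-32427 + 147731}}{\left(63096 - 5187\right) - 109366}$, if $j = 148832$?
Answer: $\frac{270956925545247}{726807846383108} \approx 0.3728$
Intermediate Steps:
$\frac{\left(-67280 - 27290\right) - 88119}{-489994} + \frac{\left(j + 59934\right) \frac{1}{-32427 + 147731}}{\left(63096 - 5187\right) - 109366} = \frac{\left(-67280 - 27290\right) - 88119}{-489994} + \frac{\left(148832 + 59934\right) \frac{1}{-32427 + 147731}}{\left(63096 - 5187\right) - 109366} = \left(\left(-67280 - 27290\right) - 88119\right) \left(- \frac{1}{489994}\right) + \frac{208766 \cdot \frac{1}{115304}}{57909 - 109366} = \left(-94570 - 88119\right) \left(- \frac{1}{489994}\right) + \frac{208766 \cdot \frac{1}{115304}}{-51457} = \left(-182689\right) \left(- \frac{1}{489994}\right) + \frac{104383}{57652} \left(- \frac{1}{51457}\right) = \frac{182689}{489994} - \frac{104383}{2966598964} = \frac{270956925545247}{726807846383108}$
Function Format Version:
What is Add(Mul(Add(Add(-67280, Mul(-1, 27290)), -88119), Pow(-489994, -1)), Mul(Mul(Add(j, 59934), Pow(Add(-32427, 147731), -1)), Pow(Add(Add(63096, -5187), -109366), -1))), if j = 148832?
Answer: Rational(270956925545247, 726807846383108) ≈ 0.37280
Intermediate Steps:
Add(Mul(Add(Add(-67280, Mul(-1, 27290)), -88119), Pow(-489994, -1)), Mul(Mul(Add(j, 59934), Pow(Add(-32427, 147731), -1)), Pow(Add(Add(63096, -5187), -109366), -1))) = Add(Mul(Add(Add(-67280, Mul(-1, 27290)), -88119), Pow(-489994, -1)), Mul(Mul(Add(148832, 59934), Pow(Add(-32427, 147731), -1)), Pow(Add(Add(63096, -5187), -109366), -1))) = Add(Mul(Add(Add(-67280, -27290), -88119), Rational(-1, 489994)), Mul(Mul(208766, Pow(115304, -1)), Pow(Add(57909, -109366), -1))) = Add(Mul(Add(-94570, -88119), Rational(-1, 489994)), Mul(Mul(208766, Rational(1, 115304)), Pow(-51457, -1))) = Add(Mul(-182689, Rational(-1, 489994)), Mul(Rational(104383, 57652), Rational(-1, 51457))) = Add(Rational(182689, 489994), Rational(-104383, 2966598964)) = Rational(270956925545247, 726807846383108)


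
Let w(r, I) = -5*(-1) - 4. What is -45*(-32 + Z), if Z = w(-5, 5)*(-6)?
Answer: 1710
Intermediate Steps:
w(r, I) = 1 (w(r, I) = 5 - 4 = 1)
Z = -6 (Z = 1*(-6) = -6)
-45*(-32 + Z) = -45*(-32 - 6) = -45*(-38) = 1710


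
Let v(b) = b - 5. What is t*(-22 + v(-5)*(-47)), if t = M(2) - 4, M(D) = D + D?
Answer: 0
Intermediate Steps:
M(D) = 2*D
v(b) = -5 + b
t = 0 (t = 2*2 - 4 = 4 - 4 = 0)
t*(-22 + v(-5)*(-47)) = 0*(-22 + (-5 - 5)*(-47)) = 0*(-22 - 10*(-47)) = 0*(-22 + 470) = 0*448 = 0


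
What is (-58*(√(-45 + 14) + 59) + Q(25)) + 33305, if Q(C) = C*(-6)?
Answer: 29733 - 58*I*√31 ≈ 29733.0 - 322.93*I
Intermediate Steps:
Q(C) = -6*C
(-58*(√(-45 + 14) + 59) + Q(25)) + 33305 = (-58*(√(-45 + 14) + 59) - 6*25) + 33305 = (-58*(√(-31) + 59) - 150) + 33305 = (-58*(I*√31 + 59) - 150) + 33305 = (-58*(59 + I*√31) - 150) + 33305 = ((-3422 - 58*I*√31) - 150) + 33305 = (-3572 - 58*I*√31) + 33305 = 29733 - 58*I*√31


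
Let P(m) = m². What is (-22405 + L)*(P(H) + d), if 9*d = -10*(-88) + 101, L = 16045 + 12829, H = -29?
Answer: 6145550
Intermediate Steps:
L = 28874
d = 109 (d = (-10*(-88) + 101)/9 = (880 + 101)/9 = (⅑)*981 = 109)
(-22405 + L)*(P(H) + d) = (-22405 + 28874)*((-29)² + 109) = 6469*(841 + 109) = 6469*950 = 6145550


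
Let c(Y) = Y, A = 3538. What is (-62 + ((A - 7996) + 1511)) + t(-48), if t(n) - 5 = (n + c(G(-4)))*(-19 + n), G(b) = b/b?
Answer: 145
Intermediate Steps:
G(b) = 1
t(n) = 5 + (1 + n)*(-19 + n) (t(n) = 5 + (n + 1)*(-19 + n) = 5 + (1 + n)*(-19 + n))
(-62 + ((A - 7996) + 1511)) + t(-48) = (-62 + ((3538 - 7996) + 1511)) + (-14 + (-48)² - 18*(-48)) = (-62 + (-4458 + 1511)) + (-14 + 2304 + 864) = (-62 - 2947) + 3154 = -3009 + 3154 = 145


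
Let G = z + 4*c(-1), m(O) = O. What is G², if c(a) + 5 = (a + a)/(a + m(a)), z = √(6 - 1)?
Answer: (16 - √5)² ≈ 189.45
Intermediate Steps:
z = √5 ≈ 2.2361
c(a) = -4 (c(a) = -5 + (a + a)/(a + a) = -5 + (2*a)/((2*a)) = -5 + (2*a)*(1/(2*a)) = -5 + 1 = -4)
G = -16 + √5 (G = √5 + 4*(-4) = √5 - 16 = -16 + √5 ≈ -13.764)
G² = (-16 + √5)²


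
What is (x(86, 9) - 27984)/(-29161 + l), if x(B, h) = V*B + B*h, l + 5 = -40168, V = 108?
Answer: 8961/34667 ≈ 0.25849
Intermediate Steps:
l = -40173 (l = -5 - 40168 = -40173)
x(B, h) = 108*B + B*h
(x(86, 9) - 27984)/(-29161 + l) = (86*(108 + 9) - 27984)/(-29161 - 40173) = (86*117 - 27984)/(-69334) = (10062 - 27984)*(-1/69334) = -17922*(-1/69334) = 8961/34667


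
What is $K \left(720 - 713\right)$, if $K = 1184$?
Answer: $8288$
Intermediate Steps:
$K \left(720 - 713\right) = 1184 \left(720 - 713\right) = 1184 \cdot 7 = 8288$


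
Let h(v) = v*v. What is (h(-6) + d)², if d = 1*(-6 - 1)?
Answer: 841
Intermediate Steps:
h(v) = v²
d = -7 (d = 1*(-7) = -7)
(h(-6) + d)² = ((-6)² - 7)² = (36 - 7)² = 29² = 841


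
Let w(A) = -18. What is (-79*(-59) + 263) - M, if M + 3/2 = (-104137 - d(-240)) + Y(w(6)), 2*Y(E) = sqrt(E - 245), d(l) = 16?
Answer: 218157/2 - I*sqrt(263)/2 ≈ 1.0908e+5 - 8.1086*I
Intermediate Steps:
Y(E) = sqrt(-245 + E)/2 (Y(E) = sqrt(E - 245)/2 = sqrt(-245 + E)/2)
M = -208309/2 + I*sqrt(263)/2 (M = -3/2 + ((-104137 - 1*16) + sqrt(-245 - 18)/2) = -3/2 + ((-104137 - 16) + sqrt(-263)/2) = -3/2 + (-104153 + (I*sqrt(263))/2) = -3/2 + (-104153 + I*sqrt(263)/2) = -208309/2 + I*sqrt(263)/2 ≈ -1.0415e+5 + 8.1086*I)
(-79*(-59) + 263) - M = (-79*(-59) + 263) - (-208309/2 + I*sqrt(263)/2) = (4661 + 263) + (208309/2 - I*sqrt(263)/2) = 4924 + (208309/2 - I*sqrt(263)/2) = 218157/2 - I*sqrt(263)/2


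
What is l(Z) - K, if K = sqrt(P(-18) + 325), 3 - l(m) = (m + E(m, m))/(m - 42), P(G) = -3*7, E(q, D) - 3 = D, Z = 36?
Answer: 31/2 - 4*sqrt(19) ≈ -1.9356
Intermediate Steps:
E(q, D) = 3 + D
P(G) = -21
l(m) = 3 - (3 + 2*m)/(-42 + m) (l(m) = 3 - (m + (3 + m))/(m - 42) = 3 - (3 + 2*m)/(-42 + m))
K = 4*sqrt(19) (K = sqrt(-21 + 325) = sqrt(304) = 4*sqrt(19) ≈ 17.436)
l(Z) - K = (-129 + 36)/(-42 + 36) - 4*sqrt(19) = -93/(-6) - 4*sqrt(19) = -1/6*(-93) - 4*sqrt(19) = 31/2 - 4*sqrt(19)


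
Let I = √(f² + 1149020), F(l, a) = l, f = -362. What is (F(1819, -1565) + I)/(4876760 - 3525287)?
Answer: 1819/1351473 + 8*√20001/1351473 ≈ 0.0021831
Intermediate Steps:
I = 8*√20001 (I = √((-362)² + 1149020) = √(131044 + 1149020) = √1280064 = 8*√20001 ≈ 1131.4)
(F(1819, -1565) + I)/(4876760 - 3525287) = (1819 + 8*√20001)/(4876760 - 3525287) = (1819 + 8*√20001)/1351473 = (1819 + 8*√20001)*(1/1351473) = 1819/1351473 + 8*√20001/1351473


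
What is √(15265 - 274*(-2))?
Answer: 3*√1757 ≈ 125.75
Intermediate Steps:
√(15265 - 274*(-2)) = √(15265 + 548) = √15813 = 3*√1757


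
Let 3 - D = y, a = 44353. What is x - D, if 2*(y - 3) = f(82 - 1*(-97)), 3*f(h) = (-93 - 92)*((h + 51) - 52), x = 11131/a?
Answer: -730238752/133059 ≈ -5488.1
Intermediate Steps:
x = 11131/44353 ≈ 0.25096
f(h) = 185/3 - 185*h/3 (f(h) = ((-93 - 92)*((h + 51) - 52))/3 = (-185*((51 + h) - 52))/3 = (-185*(-1 + h))/3 = (185 - 185*h)/3 = 185/3 - 185*h/3)
y = -16456/3 (y = 3 + (185/3 - 185*(82 - 1*(-97))/3)/2 = 3 + (185/3 - 185*(82 + 97)/3)/2 = 3 + (185/3 - 185/3*179)/2 = 3 + (185/3 - 33115/3)/2 = 3 + (1/2)*(-32930/3) = 3 - 16465/3 = -16456/3 ≈ -5485.3)
D = 16465/3 (D = 3 - 1*(-16456/3) = 3 + 16456/3 = 16465/3 ≈ 5488.3)
x - D = 11131/44353 - 1*16465/3 = 11131/44353 - 16465/3 = -730238752/133059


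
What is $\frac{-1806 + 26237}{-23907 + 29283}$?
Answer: $\frac{24431}{5376} \approx 4.5445$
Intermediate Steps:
$\frac{-1806 + 26237}{-23907 + 29283} = \frac{24431}{5376}$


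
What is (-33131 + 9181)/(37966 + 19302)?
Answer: -11975/28634 ≈ -0.41821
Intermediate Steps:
(-33131 + 9181)/(37966 + 19302) = -23950/57268 = -23950*1/57268 = -11975/28634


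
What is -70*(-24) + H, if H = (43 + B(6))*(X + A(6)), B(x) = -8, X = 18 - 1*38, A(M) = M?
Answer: 1190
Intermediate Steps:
X = -20 (X = 18 - 38 = -20)
H = -490 (H = (43 - 8)*(-20 + 6) = 35*(-14) = -490)
-70*(-24) + H = -70*(-24) - 490 = 1680 - 490 = 1190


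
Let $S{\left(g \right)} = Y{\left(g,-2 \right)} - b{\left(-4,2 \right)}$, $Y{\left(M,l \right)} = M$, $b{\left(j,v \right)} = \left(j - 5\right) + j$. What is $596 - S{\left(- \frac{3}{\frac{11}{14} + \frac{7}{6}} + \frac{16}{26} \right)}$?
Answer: $\frac{311230}{533} \approx 583.92$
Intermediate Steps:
$b{\left(j,v \right)} = -5 + 2 j$ ($b{\left(j,v \right)} = \left(-5 + j\right) + j = -5 + 2 j$)
$S{\left(g \right)} = 13 + g$ ($S{\left(g \right)} = g - \left(-5 + 2 \left(-4\right)\right) = g - \left(-5 - 8\right) = g - -13 = g + 13 = 13 + g$)
$596 - S{\left(- \frac{3}{\frac{11}{14} + \frac{7}{6}} + \frac{16}{26} \right)} = 596 - \left(13 + \left(- \frac{3}{\frac{11}{14} + \frac{7}{6}} + \frac{16}{26}\right)\right) = 596 - \left(13 + \left(- \frac{3}{11 \cdot \frac{1}{14} + 7 \cdot \frac{1}{6}} + 16 \cdot \frac{1}{26}\right)\right) = 596 - \left(13 + \left(- \frac{3}{\frac{11}{14} + \frac{7}{6}} + \frac{8}{13}\right)\right) = 596 - \left(13 + \left(- \frac{3}{\frac{41}{21}} + \frac{8}{13}\right)\right) = 596 - \left(13 + \left(\left(-3\right) \frac{21}{41} + \frac{8}{13}\right)\right) = 596 - \left(13 + \left(- \frac{63}{41} + \frac{8}{13}\right)\right) = 596 - \left(13 - \frac{491}{533}\right) = 596 - \frac{6438}{533} = \frac{311230}{533}$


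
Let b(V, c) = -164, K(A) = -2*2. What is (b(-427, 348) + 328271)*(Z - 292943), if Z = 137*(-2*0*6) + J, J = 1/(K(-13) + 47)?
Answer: -4133015574636/43 ≈ -9.6117e+10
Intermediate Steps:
K(A) = -4
J = 1/43 (J = 1/(-4 + 47) = 1/43 ≈ 0.023256)
Z = 1/43 (Z = 137*(-2*0*6) + 1/43 = 137*(0*6) + 1/43 = 137*0 + 1/43 = 0 + 1/43 = 1/43 ≈ 0.023256)
(b(-427, 348) + 328271)*(Z - 292943) = (-164 + 328271)*(1/43 - 292943) = 328107*(-12596548/43) = -4133015574636/43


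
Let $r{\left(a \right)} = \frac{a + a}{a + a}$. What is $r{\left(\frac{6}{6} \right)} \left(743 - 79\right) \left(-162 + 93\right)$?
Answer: $-45816$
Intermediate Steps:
$r{\left(a \right)} = 1$ ($r{\left(a \right)} = \frac{2 a}{2 a} = 2 a \frac{1}{2 a} = 1$)
$r{\left(\frac{6}{6} \right)} \left(743 - 79\right) \left(-162 + 93\right) = 1 \left(743 - 79\right) \left(-162 + 93\right) = 1 \cdot 664 \left(-69\right) = 1 \left(-45816\right) = -45816$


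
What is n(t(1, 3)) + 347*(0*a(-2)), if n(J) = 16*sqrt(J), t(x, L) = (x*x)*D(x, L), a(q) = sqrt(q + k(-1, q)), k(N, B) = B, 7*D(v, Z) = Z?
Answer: 16*sqrt(21)/7 ≈ 10.474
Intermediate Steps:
D(v, Z) = Z/7
a(q) = sqrt(2)*sqrt(q) (a(q) = sqrt(q + q) = sqrt(2*q) = sqrt(2)*sqrt(q))
t(x, L) = L*x**2/7 (t(x, L) = (x*x)*(L/7) = x**2*(L/7) = L*x**2/7)
n(t(1, 3)) + 347*(0*a(-2)) = 16*sqrt((1/7)*3*1**2) + 347*(0*(sqrt(2)*sqrt(-2))) = 16*sqrt((1/7)*3*1) + 347*(0*(sqrt(2)*(I*sqrt(2)))) = 16*sqrt(3/7) + 347*(0*(2*I)) = 16*(sqrt(21)/7) + 347*0 = 16*sqrt(21)/7 + 0 = 16*sqrt(21)/7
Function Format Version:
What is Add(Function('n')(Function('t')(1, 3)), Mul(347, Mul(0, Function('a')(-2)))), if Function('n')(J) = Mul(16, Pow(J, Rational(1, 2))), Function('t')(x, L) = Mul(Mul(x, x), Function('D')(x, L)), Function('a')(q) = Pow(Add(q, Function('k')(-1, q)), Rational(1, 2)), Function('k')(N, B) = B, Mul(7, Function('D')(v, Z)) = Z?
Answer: Mul(Rational(16, 7), Pow(21, Rational(1, 2))) ≈ 10.474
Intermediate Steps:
Function('D')(v, Z) = Mul(Rational(1, 7), Z)
Function('a')(q) = Mul(Pow(2, Rational(1, 2)), Pow(q, Rational(1, 2))) (Function('a')(q) = Pow(Add(q, q), Rational(1, 2)) = Pow(Mul(2, q), Rational(1, 2)) = Mul(Pow(2, Rational(1, 2)), Pow(q, Rational(1, 2))))
Function('t')(x, L) = Mul(Rational(1, 7), L, Pow(x, 2)) (Function('t')(x, L) = Mul(Mul(x, x), Mul(Rational(1, 7), L)) = Mul(Pow(x, 2), Mul(Rational(1, 7), L)) = Mul(Rational(1, 7), L, Pow(x, 2)))
Add(Function('n')(Function('t')(1, 3)), Mul(347, Mul(0, Function('a')(-2)))) = Add(Mul(16, Pow(Mul(Rational(1, 7), 3, Pow(1, 2)), Rational(1, 2))), Mul(347, Mul(0, Mul(Pow(2, Rational(1, 2)), Pow(-2, Rational(1, 2)))))) = Add(Mul(16, Pow(Mul(Rational(1, 7), 3, 1), Rational(1, 2))), Mul(347, Mul(0, Mul(Pow(2, Rational(1, 2)), Mul(I, Pow(2, Rational(1, 2))))))) = Add(Mul(16, Pow(Rational(3, 7), Rational(1, 2))), Mul(347, Mul(0, Mul(2, I)))) = Add(Mul(16, Mul(Rational(1, 7), Pow(21, Rational(1, 2)))), Mul(347, 0)) = Add(Mul(Rational(16, 7), Pow(21, Rational(1, 2))), 0) = Mul(Rational(16, 7), Pow(21, Rational(1, 2)))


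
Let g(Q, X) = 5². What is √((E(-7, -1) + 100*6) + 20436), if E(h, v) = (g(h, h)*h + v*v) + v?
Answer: √20861 ≈ 144.43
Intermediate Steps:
g(Q, X) = 25
E(h, v) = v + v² + 25*h (E(h, v) = (25*h + v*v) + v = (25*h + v²) + v = (v² + 25*h) + v = v + v² + 25*h)
√((E(-7, -1) + 100*6) + 20436) = √(((-1 + (-1)² + 25*(-7)) + 100*6) + 20436) = √(((-1 + 1 - 175) + 600) + 20436) = √((-175 + 600) + 20436) = √(425 + 20436) = √20861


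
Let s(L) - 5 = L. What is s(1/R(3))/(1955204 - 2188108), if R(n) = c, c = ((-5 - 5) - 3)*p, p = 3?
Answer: -97/4541628 ≈ -2.1358e-5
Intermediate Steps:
c = -39 (c = ((-5 - 5) - 3)*3 = (-10 - 3)*3 = -13*3 = -39)
R(n) = -39
s(L) = 5 + L
s(1/R(3))/(1955204 - 2188108) = (5 + 1/(-39))/(1955204 - 2188108) = (5 - 1/39)/(-232904) = (194/39)*(-1/232904) = -97/4541628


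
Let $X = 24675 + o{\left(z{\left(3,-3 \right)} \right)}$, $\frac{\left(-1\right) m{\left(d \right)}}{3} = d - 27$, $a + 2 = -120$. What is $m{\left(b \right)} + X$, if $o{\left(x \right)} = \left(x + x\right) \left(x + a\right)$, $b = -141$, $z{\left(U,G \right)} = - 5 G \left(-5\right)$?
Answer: $54729$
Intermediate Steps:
$a = -122$ ($a = -2 - 120 = -122$)
$z{\left(U,G \right)} = 25 G$
$o{\left(x \right)} = 2 x \left(-122 + x\right)$ ($o{\left(x \right)} = \left(x + x\right) \left(x - 122\right) = 2 x \left(-122 + x\right)$)
$m{\left(d \right)} = 81 - 3 d$ ($m{\left(d \right)} = - 3 \left(d - 27\right) = - 3 \left(-27 + d\right) = 81 - 3 d$)
$X = 54225$ ($X = 24675 + 2 \cdot 25 \left(-3\right) \left(-122 + 25 \left(-3\right)\right) = 24675 + 2 \left(-75\right) \left(-122 - 75\right) = 24675 + 2 \left(-75\right) \left(-197\right) = 24675 + 29550 = 54225$)
$m{\left(b \right)} + X = \left(81 - -423\right) + 54225 = \left(81 + 423\right) + 54225 = 504 + 54225 = 54729$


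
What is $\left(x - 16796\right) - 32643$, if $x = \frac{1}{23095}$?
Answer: $- \frac{1141793704}{23095} \approx -49439.0$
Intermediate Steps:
$x = \frac{1}{23095} \approx 4.3299 \cdot 10^{-5}$
$\left(x - 16796\right) - 32643 = \left(\frac{1}{23095} - 16796\right) - 32643 = - \frac{387903619}{23095} - 32643 = - \frac{1141793704}{23095}$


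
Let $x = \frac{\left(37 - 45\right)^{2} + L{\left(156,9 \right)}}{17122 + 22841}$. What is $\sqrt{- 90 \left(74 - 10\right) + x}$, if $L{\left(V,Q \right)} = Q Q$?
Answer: $\frac{i \sqrt{9198952490805}}{39963} \approx 75.895 i$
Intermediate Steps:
$L{\left(V,Q \right)} = Q^{2}$
$x = \frac{145}{39963}$ ($x = \frac{\left(37 - 45\right)^{2} + 9^{2}}{17122 + 22841} = \frac{\left(-8\right)^{2} + 81}{39963} = \left(64 + 81\right) \frac{1}{39963} = 145 \cdot \frac{1}{39963} = \frac{145}{39963} \approx 0.0036284$)
$\sqrt{- 90 \left(74 - 10\right) + x} = \sqrt{- 90 \left(74 - 10\right) + \frac{145}{39963}} = \sqrt{\left(-90\right) 64 + \frac{145}{39963}} = \sqrt{-5760 + \frac{145}{39963}} = \sqrt{- \frac{230186735}{39963}} = \frac{i \sqrt{9198952490805}}{39963}$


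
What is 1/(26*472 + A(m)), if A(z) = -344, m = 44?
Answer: 1/11928 ≈ 8.3836e-5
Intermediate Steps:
1/(26*472 + A(m)) = 1/(26*472 - 344) = 1/(12272 - 344) = 1/11928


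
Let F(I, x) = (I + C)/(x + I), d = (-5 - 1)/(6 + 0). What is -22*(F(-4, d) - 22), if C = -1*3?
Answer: 2266/5 ≈ 453.20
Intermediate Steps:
d = -1 (d = -6/6 = -6*1/6 = -1)
C = -3
F(I, x) = (-3 + I)/(I + x) (F(I, x) = (I - 3)/(x + I) = (-3 + I)/(I + x))
-22*(F(-4, d) - 22) = -22*((-3 - 4)/(-4 - 1) - 22) = -22*(-7/(-5) - 22) = -22*(-1/5*(-7) - 22) = -22*(7/5 - 22) = -22*(-103/5) = 2266/5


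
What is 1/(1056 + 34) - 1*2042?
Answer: -2225779/1090 ≈ -2042.0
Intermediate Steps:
1/(1056 + 34) - 1*2042 = 1/1090 - 2042 = -2225779/1090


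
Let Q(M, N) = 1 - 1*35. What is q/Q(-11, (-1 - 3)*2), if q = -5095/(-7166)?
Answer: -5095/243644 ≈ -0.020912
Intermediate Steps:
Q(M, N) = -34 (Q(M, N) = 1 - 35 = -34)
q = 5095/7166 (q = -5095*(-1/7166) = 5095/7166 ≈ 0.71100)
q/Q(-11, (-1 - 3)*2) = (5095/7166)/(-34) = (5095/7166)*(-1/34) = -5095/243644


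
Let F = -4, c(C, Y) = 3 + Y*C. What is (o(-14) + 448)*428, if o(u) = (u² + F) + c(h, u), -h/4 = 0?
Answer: 275204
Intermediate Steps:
h = 0 (h = -4*0 = 0)
c(C, Y) = 3 + C*Y
o(u) = -1 + u² (o(u) = (u² - 4) + (3 + 0*u) = (-4 + u²) + (3 + 0) = (-4 + u²) + 3 = -1 + u²)
(o(-14) + 448)*428 = ((-1 + (-14)²) + 448)*428 = ((-1 + 196) + 448)*428 = (195 + 448)*428 = 643*428 = 275204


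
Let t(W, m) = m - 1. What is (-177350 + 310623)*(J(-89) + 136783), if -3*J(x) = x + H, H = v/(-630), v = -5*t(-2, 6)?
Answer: 984605369137/54 ≈ 1.8233e+10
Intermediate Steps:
t(W, m) = -1 + m
v = -25 (v = -5*(-1 + 6) = -5*5 = -25)
H = 5/126 (H = -25/(-630) = -25*(-1/630) = 5/126 ≈ 0.039683)
J(x) = -5/378 - x/3 (J(x) = -(x + 5/126)/3 = -(5/126 + x)/3 = -5/378 - x/3)
(-177350 + 310623)*(J(-89) + 136783) = (-177350 + 310623)*((-5/378 - 1/3*(-89)) + 136783) = 133273*((-5/378 + 89/3) + 136783) = 133273*(11209/378 + 136783) = 133273*(51715183/378) = 984605369137/54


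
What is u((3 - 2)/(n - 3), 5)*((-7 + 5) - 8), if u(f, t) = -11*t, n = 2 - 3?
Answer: 550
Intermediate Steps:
n = -1
u((3 - 2)/(n - 3), 5)*((-7 + 5) - 8) = (-11*5)*((-7 + 5) - 8) = -55*(-2 - 8) = -55*(-10) = 550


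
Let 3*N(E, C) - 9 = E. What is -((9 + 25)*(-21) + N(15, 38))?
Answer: 706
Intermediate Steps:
N(E, C) = 3 + E/3
-((9 + 25)*(-21) + N(15, 38)) = -((9 + 25)*(-21) + (3 + (⅓)*15)) = -(34*(-21) + (3 + 5)) = -(-714 + 8) = -1*(-706) = 706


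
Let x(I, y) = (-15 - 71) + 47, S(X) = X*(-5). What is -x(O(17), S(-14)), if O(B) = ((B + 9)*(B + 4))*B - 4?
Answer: 39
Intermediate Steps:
O(B) = -4 + B*(4 + B)*(9 + B) (O(B) = ((9 + B)*(4 + B))*B - 4 = ((4 + B)*(9 + B))*B - 4 = B*(4 + B)*(9 + B) - 4 = -4 + B*(4 + B)*(9 + B))
S(X) = -5*X
x(I, y) = -39 (x(I, y) = -86 + 47 = -39)
-x(O(17), S(-14)) = -1*(-39) = 39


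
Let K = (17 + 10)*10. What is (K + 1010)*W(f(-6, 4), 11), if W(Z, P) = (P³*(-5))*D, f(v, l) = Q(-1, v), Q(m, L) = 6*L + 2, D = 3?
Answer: -25555200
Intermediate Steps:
Q(m, L) = 2 + 6*L
f(v, l) = 2 + 6*v
W(Z, P) = -15*P³ (W(Z, P) = (P³*(-5))*3 = -5*P³*3 = -15*P³)
K = 270 (K = 27*10 = 270)
(K + 1010)*W(f(-6, 4), 11) = (270 + 1010)*(-15*11³) = 1280*(-15*1331) = 1280*(-19965) = -25555200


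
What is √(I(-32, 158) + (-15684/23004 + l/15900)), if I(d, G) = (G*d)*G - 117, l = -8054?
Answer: I*√91639319642126634/338670 ≈ 893.85*I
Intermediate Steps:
I(d, G) = -117 + d*G² (I(d, G) = d*G² - 117 = -117 + d*G²)
√(I(-32, 158) + (-15684/23004 + l/15900)) = √((-117 - 32*158²) + (-15684/23004 - 8054/15900)) = √((-117 - 32*24964) + (-15684*1/23004 - 8054*1/15900)) = √((-117 - 798848) + (-1307/1917 - 4027/7950)) = √(-798965 - 6036803/5080050) = √(-4058788185053/5080050) = I*√91639319642126634/338670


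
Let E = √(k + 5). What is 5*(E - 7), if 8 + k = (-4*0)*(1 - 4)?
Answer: -35 + 5*I*√3 ≈ -35.0 + 8.6602*I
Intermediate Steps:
k = -8 (k = -8 + (-4*0)*(1 - 4) = -8 + 0*(-3) = -8 + 0 = -8)
E = I*√3 (E = √(-8 + 5) = √(-3) = I*√3 ≈ 1.732*I)
5*(E - 7) = 5*(I*√3 - 7) = 5*(-7 + I*√3) = -35 + 5*I*√3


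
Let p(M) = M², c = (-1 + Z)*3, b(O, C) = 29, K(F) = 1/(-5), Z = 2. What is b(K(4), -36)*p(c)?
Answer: 261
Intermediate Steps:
K(F) = -⅕
c = 3 (c = (-1 + 2)*3 = 1*3 = 3)
b(K(4), -36)*p(c) = 29*3² = 29*9 = 261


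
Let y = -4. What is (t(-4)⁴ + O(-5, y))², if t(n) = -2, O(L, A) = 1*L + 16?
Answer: 729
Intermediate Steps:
O(L, A) = 16 + L (O(L, A) = L + 16 = 16 + L)
(t(-4)⁴ + O(-5, y))² = ((-2)⁴ + (16 - 5))² = (16 + 11)² = 27² = 729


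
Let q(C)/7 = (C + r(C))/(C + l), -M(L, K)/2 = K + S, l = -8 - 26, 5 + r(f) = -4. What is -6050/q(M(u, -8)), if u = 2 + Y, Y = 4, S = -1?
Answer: 96800/63 ≈ 1536.5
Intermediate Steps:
u = 6 (u = 2 + 4 = 6)
r(f) = -9 (r(f) = -5 - 4 = -9)
l = -34
M(L, K) = 2 - 2*K (M(L, K) = -2*(K - 1) = -2*(-1 + K) = 2 - 2*K)
q(C) = 7*(-9 + C)/(-34 + C) (q(C) = 7*((C - 9)/(C - 34)) = 7*((-9 + C)/(-34 + C)) = 7*(-9 + C)/(-34 + C))
-6050/q(M(u, -8)) = -6050*(-34 + (2 - 2*(-8)))/(7*(-9 + (2 - 2*(-8)))) = -6050*(-34 + (2 + 16))/(7*(-9 + (2 + 16))) = -6050*(-34 + 18)/(7*(-9 + 18)) = -6050/(7*9/(-16)) = -6050/(7*(-1/16)*9) = -6050/(-63/16) = -6050*(-16/63) = 96800/63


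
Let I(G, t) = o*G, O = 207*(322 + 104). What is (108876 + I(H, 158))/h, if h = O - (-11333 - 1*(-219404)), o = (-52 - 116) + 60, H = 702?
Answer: -11020/39963 ≈ -0.27575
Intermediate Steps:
O = 88182 (O = 207*426 = 88182)
o = -108 (o = -168 + 60 = -108)
h = -119889 (h = 88182 - (-11333 - 1*(-219404)) = 88182 - (-11333 + 219404) = 88182 - 1*208071 = 88182 - 208071 = -119889)
I(G, t) = -108*G
(108876 + I(H, 158))/h = (108876 - 108*702)/(-119889) = (108876 - 75816)*(-1/119889) = 33060*(-1/119889) = -11020/39963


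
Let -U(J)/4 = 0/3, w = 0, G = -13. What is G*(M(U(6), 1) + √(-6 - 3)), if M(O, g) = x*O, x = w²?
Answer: -39*I ≈ -39.0*I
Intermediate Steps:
U(J) = 0 (U(J) = -0/3 = -4*0 = 0)
x = 0 (x = 0² = 0)
M(O, g) = 0 (M(O, g) = 0*O = 0)
G*(M(U(6), 1) + √(-6 - 3)) = -13*(0 + √(-6 - 3)) = -13*(0 + √(-9)) = -13*(0 + 3*I) = -39*I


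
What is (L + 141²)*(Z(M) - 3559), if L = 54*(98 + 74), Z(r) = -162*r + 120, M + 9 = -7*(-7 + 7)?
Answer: -57783789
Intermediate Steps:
M = -9 (M = -9 - 7*(-7 + 7) = -9 - 7*0 = -9 + 0 = -9)
Z(r) = 120 - 162*r
L = 9288 (L = 54*172 = 9288)
(L + 141²)*(Z(M) - 3559) = (9288 + 141²)*((120 - 162*(-9)) - 3559) = (9288 + 19881)*((120 + 1458) - 3559) = 29169*(1578 - 3559) = 29169*(-1981) = -57783789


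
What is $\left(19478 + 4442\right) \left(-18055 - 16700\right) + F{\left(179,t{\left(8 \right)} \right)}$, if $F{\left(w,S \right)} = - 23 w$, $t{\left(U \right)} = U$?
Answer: $-831343717$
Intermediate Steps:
$\left(19478 + 4442\right) \left(-18055 - 16700\right) + F{\left(179,t{\left(8 \right)} \right)} = \left(19478 + 4442\right) \left(-18055 - 16700\right) - 4117 = 23920 \left(-34755\right) - 4117 = -831339600 - 4117 = -831343717$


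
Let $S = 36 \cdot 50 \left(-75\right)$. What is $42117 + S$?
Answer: $-92883$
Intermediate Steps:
$S = -135000$ ($S = 1800 \left(-75\right) = -135000$)
$42117 + S = 42117 - 135000 = -92883$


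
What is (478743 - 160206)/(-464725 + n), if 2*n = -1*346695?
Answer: -637074/1276145 ≈ -0.49922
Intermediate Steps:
n = -346695/2 (n = (-1*346695)/2 = (½)*(-346695) = -346695/2 ≈ -1.7335e+5)
(478743 - 160206)/(-464725 + n) = (478743 - 160206)/(-464725 - 346695/2) = 318537/(-1276145/2) = 318537*(-2/1276145) = -637074/1276145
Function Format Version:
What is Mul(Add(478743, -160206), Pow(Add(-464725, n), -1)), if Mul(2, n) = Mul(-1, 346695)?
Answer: Rational(-637074, 1276145) ≈ -0.49922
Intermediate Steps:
n = Rational(-346695, 2) (n = Mul(Rational(1, 2), Mul(-1, 346695)) = Mul(Rational(1, 2), -346695) = Rational(-346695, 2) ≈ -1.7335e+5)
Mul(Add(478743, -160206), Pow(Add(-464725, n), -1)) = Mul(Add(478743, -160206), Pow(Add(-464725, Rational(-346695, 2)), -1)) = Mul(318537, Pow(Rational(-1276145, 2), -1)) = Mul(318537, Rational(-2, 1276145)) = Rational(-637074, 1276145)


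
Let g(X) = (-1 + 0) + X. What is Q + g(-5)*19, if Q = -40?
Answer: -154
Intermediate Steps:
g(X) = -1 + X
Q + g(-5)*19 = -40 + (-1 - 5)*19 = -40 - 6*19 = -40 - 114 = -154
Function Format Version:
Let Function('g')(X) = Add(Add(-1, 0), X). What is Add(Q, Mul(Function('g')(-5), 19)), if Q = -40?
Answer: -154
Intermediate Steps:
Function('g')(X) = Add(-1, X)
Add(Q, Mul(Function('g')(-5), 19)) = Add(-40, Mul(Add(-1, -5), 19)) = Add(-40, Mul(-6, 19)) = Add(-40, -114) = -154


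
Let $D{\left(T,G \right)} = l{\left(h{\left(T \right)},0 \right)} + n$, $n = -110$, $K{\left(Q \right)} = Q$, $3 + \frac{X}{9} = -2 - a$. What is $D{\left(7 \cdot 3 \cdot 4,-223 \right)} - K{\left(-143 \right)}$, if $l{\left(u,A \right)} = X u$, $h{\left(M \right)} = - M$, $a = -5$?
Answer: $33$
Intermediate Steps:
$X = 0$ ($X = -27 + 9 \left(-2 - -5\right) = -27 + 9 \left(-2 + 5\right) = -27 + 9 \cdot 3 = -27 + 27 = 0$)
$l{\left(u,A \right)} = 0$ ($l{\left(u,A \right)} = 0 u = 0$)
$D{\left(T,G \right)} = -110$ ($D{\left(T,G \right)} = 0 - 110 = -110$)
$D{\left(7 \cdot 3 \cdot 4,-223 \right)} - K{\left(-143 \right)} = -110 - -143 = -110 + 143 = 33$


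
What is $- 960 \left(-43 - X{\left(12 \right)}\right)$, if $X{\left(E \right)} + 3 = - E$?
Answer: $26880$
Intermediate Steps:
$X{\left(E \right)} = -3 - E$
$- 960 \left(-43 - X{\left(12 \right)}\right) = - 960 \left(-43 - \left(-3 - 12\right)\right) = - 960 \left(-43 - -15\right) = - 960 \left(-43 + 15\right) = \left(-960\right) \left(-28\right) = 26880$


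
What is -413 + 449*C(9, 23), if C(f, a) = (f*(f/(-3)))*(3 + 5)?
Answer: -97397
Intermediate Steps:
C(f, a) = -8*f²/3 (C(f, a) = (f*(f*(-⅓)))*8 = (f*(-f/3))*8 = -f²/3*8 = -8*f²/3)
-413 + 449*C(9, 23) = -413 + 449*(-8/3*9²) = -413 + 449*(-8/3*81) = -413 + 449*(-216) = -413 - 96984 = -97397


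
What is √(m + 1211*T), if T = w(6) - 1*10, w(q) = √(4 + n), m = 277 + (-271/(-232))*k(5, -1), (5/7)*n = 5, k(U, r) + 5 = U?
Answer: √(-11833 + 1211*√11) ≈ 88.411*I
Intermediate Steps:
k(U, r) = -5 + U
n = 7 (n = (7/5)*5 = 7)
m = 277 (m = 277 + (-271/(-232))*(-5 + 5) = 277 - 271*(-1/232)*0 = 277 + (271/232)*0 = 277 + 0 = 277)
w(q) = √11 (w(q) = √(4 + 7) = √11)
T = -10 + √11 (T = √11 - 1*10 = √11 - 10 = -10 + √11 ≈ -6.6834)
√(m + 1211*T) = √(277 + 1211*(-10 + √11)) = √(277 + (-12110 + 1211*√11)) = √(-11833 + 1211*√11)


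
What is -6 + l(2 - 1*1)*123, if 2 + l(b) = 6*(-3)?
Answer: -2466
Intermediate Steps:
l(b) = -20 (l(b) = -2 + 6*(-3) = -2 - 18 = -20)
-6 + l(2 - 1*1)*123 = -6 - 20*123 = -6 - 2460 = -2466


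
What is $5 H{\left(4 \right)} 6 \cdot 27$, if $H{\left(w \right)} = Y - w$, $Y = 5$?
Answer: $810$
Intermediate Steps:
$H{\left(w \right)} = 5 - w$
$5 H{\left(4 \right)} 6 \cdot 27 = 5 \left(5 - 4\right) 6 \cdot 27 = 5 \cdot 1 \cdot 6 \cdot 27 = 5 \cdot 6 \cdot 27 = 30 \cdot 27 = 810$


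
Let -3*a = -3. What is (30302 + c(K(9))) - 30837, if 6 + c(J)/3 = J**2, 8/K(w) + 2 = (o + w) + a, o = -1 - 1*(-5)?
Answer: -1655/3 ≈ -551.67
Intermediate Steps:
o = 4 (o = -1 + 5 = 4)
a = 1 (a = -1/3*(-3) = 1)
K(w) = 8/(3 + w) (K(w) = 8/(-2 + ((4 + w) + 1)) = 8/(-2 + (5 + w)) = 8/(3 + w))
c(J) = -18 + 3*J**2
(30302 + c(K(9))) - 30837 = (30302 + (-18 + 3*(8/(3 + 9))**2)) - 30837 = (30302 + (-18 + 3*(8/12)**2)) - 30837 = (30302 + (-18 + 3*(8*(1/12))**2)) - 30837 = (30302 + (-18 + 3*(2/3)**2)) - 30837 = (30302 + (-18 + 3*(4/9))) - 30837 = (30302 + (-18 + 4/3)) - 30837 = (30302 - 50/3) - 30837 = 90856/3 - 30837 = -1655/3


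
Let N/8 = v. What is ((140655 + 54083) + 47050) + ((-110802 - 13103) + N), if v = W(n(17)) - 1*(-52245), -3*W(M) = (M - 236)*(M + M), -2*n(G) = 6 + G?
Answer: 520663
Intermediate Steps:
n(G) = -3 - G/2 (n(G) = -(6 + G)/2 = -3 - G/2)
W(M) = -2*M*(-236 + M)/3 (W(M) = -(M - 236)*(M + M)/3 = -(-236 + M)*2*M/3 = -2*M*(-236 + M)/3)
v = 100695/2 (v = 2*(-3 - ½*17)*(236 - (-3 - ½*17))/3 - 1*(-52245) = 2*(-3 - 17/2)*(236 - (-3 - 17/2))/3 + 52245 = (⅔)*(-23/2)*(236 - 1*(-23/2)) + 52245 = (⅔)*(-23/2)*(236 + 23/2) + 52245 = (⅔)*(-23/2)*(495/2) + 52245 = -3795/2 + 52245 = 100695/2 ≈ 50348.)
N = 402780 (N = 8*(100695/2) = 402780)
((140655 + 54083) + 47050) + ((-110802 - 13103) + N) = ((140655 + 54083) + 47050) + ((-110802 - 13103) + 402780) = (194738 + 47050) + (-123905 + 402780) = 241788 + 278875 = 520663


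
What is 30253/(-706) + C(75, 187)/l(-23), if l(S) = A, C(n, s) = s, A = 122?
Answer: -889711/21533 ≈ -41.318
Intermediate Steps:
l(S) = 122
30253/(-706) + C(75, 187)/l(-23) = 30253/(-706) + 187/122 = 30253*(-1/706) + 187*(1/122) = -30253/706 + 187/122 = -889711/21533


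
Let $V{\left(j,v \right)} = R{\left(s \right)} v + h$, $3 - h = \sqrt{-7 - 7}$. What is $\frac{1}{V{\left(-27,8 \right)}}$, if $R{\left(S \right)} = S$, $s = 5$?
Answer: $\frac{43}{1863} + \frac{i \sqrt{14}}{1863} \approx 0.023081 + 0.0020084 i$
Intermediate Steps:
$h = 3 - i \sqrt{14}$ ($h = 3 - \sqrt{-7 - 7} = 3 - \sqrt{-14} = 3 - i \sqrt{14} \approx 3.0 - 3.7417 i$)
$V{\left(j,v \right)} = 3 + 5 v - i \sqrt{14}$ ($V{\left(j,v \right)} = 5 v + \left(3 - i \sqrt{14}\right) = 3 + 5 v - i \sqrt{14}$)
$\frac{1}{V{\left(-27,8 \right)}} = \frac{1}{3 + 5 \cdot 8 - i \sqrt{14}} = \frac{1}{3 + 40 - i \sqrt{14}} = \frac{1}{43 - i \sqrt{14}}$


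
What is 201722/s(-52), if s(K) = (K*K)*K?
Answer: -100861/70304 ≈ -1.4346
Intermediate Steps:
s(K) = K**3 (s(K) = K**2*K = K**3)
201722/s(-52) = 201722/((-52)**3) = 201722/(-140608) = 201722*(-1/140608) = -100861/70304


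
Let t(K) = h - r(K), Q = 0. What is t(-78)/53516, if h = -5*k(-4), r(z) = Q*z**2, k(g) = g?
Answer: 5/13379 ≈ 0.00037372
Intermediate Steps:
r(z) = 0 (r(z) = 0*z**2 = 0)
h = 20 (h = -5*(-4) = 20)
t(K) = 20 (t(K) = 20 - 1*0 = 20 + 0 = 20)
t(-78)/53516 = 20/53516 = 20*(1/53516) = 5/13379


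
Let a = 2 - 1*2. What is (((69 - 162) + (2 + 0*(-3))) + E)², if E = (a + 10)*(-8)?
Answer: 29241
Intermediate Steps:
a = 0 (a = 2 - 2 = 0)
E = -80 (E = (0 + 10)*(-8) = 10*(-8) = -80)
(((69 - 162) + (2 + 0*(-3))) + E)² = (((69 - 162) + (2 + 0*(-3))) - 80)² = ((-93 + (2 + 0)) - 80)² = ((-93 + 2) - 80)² = (-91 - 80)² = (-171)² = 29241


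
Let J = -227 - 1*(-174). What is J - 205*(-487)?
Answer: 99782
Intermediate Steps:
J = -53 (J = -227 + 174 = -53)
J - 205*(-487) = -53 - 205*(-487) = -53 + 99835 = 99782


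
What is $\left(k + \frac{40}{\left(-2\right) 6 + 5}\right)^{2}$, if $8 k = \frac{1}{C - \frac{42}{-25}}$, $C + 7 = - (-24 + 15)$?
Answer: $\frac{856440225}{26543104} \approx 32.266$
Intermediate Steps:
$C = 2$ ($C = -7 - \left(-24 + 15\right) = -7 - -9 = -7 + 9 = 2$)
$k = \frac{25}{736}$ ($k = \frac{1}{8 \left(2 - \frac{42}{-25}\right)} = \frac{1}{8 \left(2 - - \frac{42}{25}\right)} = \frac{1}{8 \left(2 + \frac{42}{25}\right)} = \frac{1}{8 \cdot \frac{92}{25}} = \frac{1}{8} \cdot \frac{25}{92} = \frac{25}{736} \approx 0.033967$)
$\left(k + \frac{40}{\left(-2\right) 6 + 5}\right)^{2} = \left(\frac{25}{736} + \frac{40}{\left(-2\right) 6 + 5}\right)^{2} = \left(\frac{25}{736} + \frac{40}{-12 + 5}\right)^{2} = \left(\frac{25}{736} + \frac{40}{-7}\right)^{2} = \left(\frac{25}{736} + 40 \left(- \frac{1}{7}\right)\right)^{2} = \left(\frac{25}{736} - \frac{40}{7}\right)^{2} = \left(- \frac{29265}{5152}\right)^{2} = \frac{856440225}{26543104}$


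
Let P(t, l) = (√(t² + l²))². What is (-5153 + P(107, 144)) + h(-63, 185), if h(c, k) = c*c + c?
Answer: 30938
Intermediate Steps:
P(t, l) = l² + t² (P(t, l) = (√(l² + t²))² = l² + t²)
h(c, k) = c + c² (h(c, k) = c² + c = c + c²)
(-5153 + P(107, 144)) + h(-63, 185) = (-5153 + (144² + 107²)) - 63*(1 - 63) = (-5153 + (20736 + 11449)) - 63*(-62) = (-5153 + 32185) + 3906 = 27032 + 3906 = 30938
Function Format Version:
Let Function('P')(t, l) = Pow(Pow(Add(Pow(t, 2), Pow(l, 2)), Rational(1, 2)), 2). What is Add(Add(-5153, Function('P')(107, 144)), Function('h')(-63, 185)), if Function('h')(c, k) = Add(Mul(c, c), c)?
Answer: 30938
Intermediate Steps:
Function('P')(t, l) = Add(Pow(l, 2), Pow(t, 2)) (Function('P')(t, l) = Pow(Pow(Add(Pow(l, 2), Pow(t, 2)), Rational(1, 2)), 2) = Add(Pow(l, 2), Pow(t, 2)))
Function('h')(c, k) = Add(c, Pow(c, 2)) (Function('h')(c, k) = Add(Pow(c, 2), c) = Add(c, Pow(c, 2)))
Add(Add(-5153, Function('P')(107, 144)), Function('h')(-63, 185)) = Add(Add(-5153, Add(Pow(144, 2), Pow(107, 2))), Mul(-63, Add(1, -63))) = Add(Add(-5153, Add(20736, 11449)), Mul(-63, -62)) = Add(Add(-5153, 32185), 3906) = Add(27032, 3906) = 30938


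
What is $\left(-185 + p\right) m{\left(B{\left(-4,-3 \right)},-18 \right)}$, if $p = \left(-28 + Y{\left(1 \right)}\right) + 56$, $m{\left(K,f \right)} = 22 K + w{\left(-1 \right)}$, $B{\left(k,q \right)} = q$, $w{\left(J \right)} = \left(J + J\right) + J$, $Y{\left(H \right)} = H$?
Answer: $10764$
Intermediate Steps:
$w{\left(J \right)} = 3 J$ ($w{\left(J \right)} = 2 J + J = 3 J$)
$m{\left(K,f \right)} = -3 + 22 K$ ($m{\left(K,f \right)} = 22 K + 3 \left(-1\right) = 22 K - 3 = -3 + 22 K$)
$p = 29$ ($p = \left(-28 + 1\right) + 56 = -27 + 56 = 29$)
$\left(-185 + p\right) m{\left(B{\left(-4,-3 \right)},-18 \right)} = \left(-185 + 29\right) \left(-3 + 22 \left(-3\right)\right) = - 156 \left(-3 - 66\right) = \left(-156\right) \left(-69\right) = 10764$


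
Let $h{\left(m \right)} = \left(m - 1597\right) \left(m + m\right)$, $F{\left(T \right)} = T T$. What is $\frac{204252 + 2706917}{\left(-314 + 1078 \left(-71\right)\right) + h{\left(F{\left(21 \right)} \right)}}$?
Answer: $- \frac{2911169}{1096444} \approx -2.6551$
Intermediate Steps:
$F{\left(T \right)} = T^{2}$
$h{\left(m \right)} = 2 m \left(-1597 + m\right)$ ($h{\left(m \right)} = \left(-1597 + m\right) 2 m = 2 m \left(-1597 + m\right)$)
$\frac{204252 + 2706917}{\left(-314 + 1078 \left(-71\right)\right) + h{\left(F{\left(21 \right)} \right)}} = \frac{204252 + 2706917}{\left(-314 + 1078 \left(-71\right)\right) + 2 \cdot 21^{2} \left(-1597 + 21^{2}\right)} = \frac{2911169}{\left(-314 - 76538\right) + 2 \cdot 441 \left(-1597 + 441\right)} = \frac{2911169}{-76852 + 2 \cdot 441 \left(-1156\right)} = \frac{2911169}{-76852 - 1019592} = \frac{2911169}{-1096444} = 2911169 \left(- \frac{1}{1096444}\right) = - \frac{2911169}{1096444}$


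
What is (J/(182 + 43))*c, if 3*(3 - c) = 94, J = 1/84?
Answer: -17/11340 ≈ -0.0014991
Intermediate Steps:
J = 1/84 ≈ 0.011905
c = -85/3 (c = 3 - ⅓*94 = 3 - 94/3 = -85/3 ≈ -28.333)
(J/(182 + 43))*c = ((1/84)/(182 + 43))*(-85/3) = ((1/84)/225)*(-85/3) = ((1/225)*(1/84))*(-85/3) = (1/18900)*(-85/3) = -17/11340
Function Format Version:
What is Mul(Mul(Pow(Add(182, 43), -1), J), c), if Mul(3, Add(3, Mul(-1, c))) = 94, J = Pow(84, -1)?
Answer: Rational(-17, 11340) ≈ -0.0014991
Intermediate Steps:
J = Rational(1, 84) ≈ 0.011905
c = Rational(-85, 3) (c = Add(3, Mul(Rational(-1, 3), 94)) = Add(3, Rational(-94, 3)) = Rational(-85, 3) ≈ -28.333)
Mul(Mul(Pow(Add(182, 43), -1), J), c) = Mul(Mul(Pow(Add(182, 43), -1), Rational(1, 84)), Rational(-85, 3)) = Mul(Mul(Pow(225, -1), Rational(1, 84)), Rational(-85, 3)) = Mul(Mul(Rational(1, 225), Rational(1, 84)), Rational(-85, 3)) = Mul(Rational(1, 18900), Rational(-85, 3)) = Rational(-17, 11340)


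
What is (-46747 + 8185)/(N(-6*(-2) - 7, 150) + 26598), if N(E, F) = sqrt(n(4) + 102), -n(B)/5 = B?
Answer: -512836038/353726761 + 19281*sqrt(82)/353726761 ≈ -1.4493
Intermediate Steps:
n(B) = -5*B
N(E, F) = sqrt(82) (N(E, F) = sqrt(-5*4 + 102) = sqrt(-20 + 102) = sqrt(82))
(-46747 + 8185)/(N(-6*(-2) - 7, 150) + 26598) = (-46747 + 8185)/(sqrt(82) + 26598) = -38562/(26598 + sqrt(82))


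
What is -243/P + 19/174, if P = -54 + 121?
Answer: -41009/11658 ≈ -3.5177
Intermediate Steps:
P = 67
-243/P + 19/174 = -243/67 + 19/174 = -41009/11658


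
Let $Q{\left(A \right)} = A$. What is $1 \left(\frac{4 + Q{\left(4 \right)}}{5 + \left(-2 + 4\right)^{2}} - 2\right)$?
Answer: $- \frac{10}{9} \approx -1.1111$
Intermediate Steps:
$1 \left(\frac{4 + Q{\left(4 \right)}}{5 + \left(-2 + 4\right)^{2}} - 2\right) = 1 \left(\frac{4 + 4}{5 + \left(-2 + 4\right)^{2}} - 2\right) = 1 \left(\frac{8}{5 + 2^{2}} - 2\right) = 1 \left(\frac{8}{5 + 4} - 2\right) = 1 \left(\frac{8}{9} - 2\right) = 1 \left(- \frac{10}{9}\right) = - \frac{10}{9}$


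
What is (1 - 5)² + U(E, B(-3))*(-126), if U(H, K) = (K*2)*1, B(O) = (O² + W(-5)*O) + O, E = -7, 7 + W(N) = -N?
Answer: -3008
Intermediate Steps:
W(N) = -7 - N
B(O) = O² - O (B(O) = (O² + (-7 - 1*(-5))*O) + O = (O² + (-7 + 5)*O) + O = (O² - 2*O) + O = O² - O)
U(H, K) = 2*K (U(H, K) = (2*K)*1 = 2*K)
(1 - 5)² + U(E, B(-3))*(-126) = (1 - 5)² + (2*(-3*(-1 - 3)))*(-126) = (-4)² + (2*(-3*(-4)))*(-126) = 16 + (2*12)*(-126) = 16 + 24*(-126) = 16 - 3024 = -3008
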